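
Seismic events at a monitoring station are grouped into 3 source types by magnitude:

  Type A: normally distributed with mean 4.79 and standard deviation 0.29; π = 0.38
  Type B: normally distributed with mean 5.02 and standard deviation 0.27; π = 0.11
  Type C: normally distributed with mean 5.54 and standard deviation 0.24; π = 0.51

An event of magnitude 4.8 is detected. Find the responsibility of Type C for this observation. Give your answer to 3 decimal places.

By Bayes' theorem, P(k | x) = P(Z=k) f_k(x) / Σ_j P(Z=j) f_j(x).
Component likelihoods at x = 4.8:
  L_A = 1.37485
  L_B = 1.06017
  L_C = 0.0143315
Multiply by the mixture weights:
  P(Z=A)·L_A = 0.38 × 1.37485 = 0.522441
  P(Z=B)·L_B = 0.11 × 1.06017 = 0.116619
  P(Z=C)·L_C = 0.51 × 0.0143315 = 0.00730907
Normaliser: 0.522441 + 0.116619 + 0.00730907 = 0.646369
So the posterior for Type C is 0.00730907 / 0.646369 ≈ 0.011.

0.011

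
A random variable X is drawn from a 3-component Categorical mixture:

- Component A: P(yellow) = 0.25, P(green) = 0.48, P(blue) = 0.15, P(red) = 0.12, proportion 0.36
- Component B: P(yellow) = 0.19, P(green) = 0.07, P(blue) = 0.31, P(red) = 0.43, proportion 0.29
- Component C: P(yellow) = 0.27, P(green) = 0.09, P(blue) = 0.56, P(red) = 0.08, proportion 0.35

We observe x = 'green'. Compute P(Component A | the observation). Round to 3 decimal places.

By Bayes' theorem, P(k | x) = P(Z=k) f_k(x) / Σ_j P(Z=j) f_j(x).
Evaluate each component's likelihood at the observed value:
  p_A = P(green | comp) = 0.48
  p_B = P(green | comp) = 0.07
  p_C = P(green | comp) = 0.09
Unnormalised posteriors:
  P(Z=A)·p_A = 0.36 × 0.48 = 0.1728
  P(Z=B)·p_B = 0.29 × 0.07 = 0.0203
  P(Z=C)·p_C = 0.35 × 0.09 = 0.0315
Normaliser: 0.1728 + 0.0203 + 0.0315 = 0.2246
P(Component A | the observation) = 0.1728 / 0.2246 ≈ 0.769

0.769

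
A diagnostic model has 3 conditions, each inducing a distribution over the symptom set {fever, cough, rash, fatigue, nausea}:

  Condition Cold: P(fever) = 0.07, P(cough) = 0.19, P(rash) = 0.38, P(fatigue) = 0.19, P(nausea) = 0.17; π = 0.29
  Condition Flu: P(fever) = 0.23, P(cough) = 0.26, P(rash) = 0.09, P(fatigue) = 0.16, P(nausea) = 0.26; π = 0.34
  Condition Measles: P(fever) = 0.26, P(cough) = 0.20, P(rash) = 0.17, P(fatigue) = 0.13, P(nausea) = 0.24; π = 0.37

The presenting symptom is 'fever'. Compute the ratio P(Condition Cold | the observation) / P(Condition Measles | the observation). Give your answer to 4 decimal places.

0.2110

Only the two components matter; the odds are (w_i f_i(x)) / (w_j f_j(x)).
Component likelihoods at x = 'fever':
  L_Cold = P(fever | comp) = 0.07
  L_Flu = P(fever | comp) = 0.23
  L_Measles = P(fever | comp) = 0.26
0.0203 / 0.0962 ≈ 0.2110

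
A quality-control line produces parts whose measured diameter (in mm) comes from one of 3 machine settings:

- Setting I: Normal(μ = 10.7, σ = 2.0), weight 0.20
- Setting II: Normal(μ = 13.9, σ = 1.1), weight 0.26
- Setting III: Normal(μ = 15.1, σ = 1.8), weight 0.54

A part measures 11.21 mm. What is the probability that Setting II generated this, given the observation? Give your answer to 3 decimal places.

By Bayes' theorem, P(k | x) = P(Z=k) f_k(x) / Σ_j P(Z=j) f_j(x).
Evaluate each component's likelihood at the observed value:
  f_I = 0.19309
  f_II = 0.0182357
  f_III = 0.0214522
Weight by the priors:
  P(Z=I)·f_I = 0.20 × 0.19309 = 0.038618
  P(Z=II)·f_II = 0.26 × 0.0182357 = 0.00474129
  P(Z=III)·f_III = 0.54 × 0.0214522 = 0.0115842
Marginal: 0.038618 + 0.00474129 + 0.0115842 = 0.0549435
Responsibility of Setting II: 0.00474129 / 0.0549435 ≈ 0.086

0.086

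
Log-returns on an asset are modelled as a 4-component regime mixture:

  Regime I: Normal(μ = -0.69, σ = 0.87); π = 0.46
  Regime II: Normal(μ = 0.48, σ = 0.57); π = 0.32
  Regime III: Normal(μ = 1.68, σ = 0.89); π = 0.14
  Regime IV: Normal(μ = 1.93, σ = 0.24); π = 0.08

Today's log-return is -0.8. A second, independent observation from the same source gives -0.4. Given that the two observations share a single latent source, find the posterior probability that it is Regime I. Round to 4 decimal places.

P(component k | x) = w_k·f_k(x) / marginal(x), where marginal(x) = Σ_j w_j·f_j(x).
Since both observations come from the same component, the likelihood for component k is f_k(x₁)·f_k(x₂).
  L_I = [0.454904] × [0.433774] = 0.197325
  L_II = [0.0562353] × [0.212552] = 0.0119529
  L_III = [0.00923511] × [0.0292062] = 0.000269723
  L_IV = [1.33009e-28] × [5.67799e-21] = 7.55224e-49
Multiply by the mixture weights:
  w_I·L_I = 0.46 × 0.197325 = 0.0907696
  w_II·L_II = 0.32 × 0.0119529 = 0.00382493
  w_III·L_III = 0.14 × 0.000269723 = 3.77612e-05
  w_IV·L_IV = 0.08 × 7.55224e-49 = 6.04179e-50
Normaliser: 0.0907696 + 0.00382493 + 3.77612e-05 + 6.04179e-50 = 0.0946323
P(Regime I | x₁,x₂) ≈ 0.9592

0.9592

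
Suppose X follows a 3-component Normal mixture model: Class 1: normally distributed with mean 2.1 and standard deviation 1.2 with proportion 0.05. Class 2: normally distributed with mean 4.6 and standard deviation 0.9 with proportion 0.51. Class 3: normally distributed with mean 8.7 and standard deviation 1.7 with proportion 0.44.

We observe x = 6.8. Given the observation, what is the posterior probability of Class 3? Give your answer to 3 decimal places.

P(component k | x) = w_k·f_k(x) / marginal(x), where marginal(x) = Σ_j w_j·f_j(x).
Evaluate each component's likelihood at the observed value:
  f_1 = (1/(1.2·√(2π)))·exp(−(6.8−2.1)²/(2·1.2²)) = 0.332452·exp(-7.67014) = 0.000155106
  f_2 = (1/(0.9·√(2π)))·exp(−(6.8−4.6)²/(2·0.9²)) = 0.443269·exp(-2.98765) = 0.0223432
  f_3 = (1/(1.7·√(2π)))·exp(−(6.8−8.7)²/(2·1.7²)) = 0.234672·exp(-0.62457) = 0.125665
Weight by the priors:
  w_1·f_1 = 0.05 × 0.000155106 = 7.75532e-06
  w_2·f_2 = 0.51 × 0.0223432 = 0.011395
  w_3·f_3 = 0.44 × 0.125665 = 0.0552927
Marginal: 7.75532e-06 + 0.011395 + 0.0552927 = 0.0666955
P(Class 3 | the observation) ≈ 0.829

0.829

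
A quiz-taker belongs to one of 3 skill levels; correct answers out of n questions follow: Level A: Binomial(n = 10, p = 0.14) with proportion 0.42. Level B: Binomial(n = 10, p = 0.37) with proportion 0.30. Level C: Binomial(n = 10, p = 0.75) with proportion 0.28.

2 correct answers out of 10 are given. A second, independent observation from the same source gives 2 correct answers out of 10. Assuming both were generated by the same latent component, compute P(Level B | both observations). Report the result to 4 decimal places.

0.1933

By Bayes' theorem, P(k | x) = π_k f_k(x) / Σ_j π_j f_j(x).
Since both observations come from the same component, the likelihood for component k is f_k(x₁)·f_k(x₂).
  L_A = [C(10,2)·0.14^2·0.86^8 = 45·0.0196·0.299218 = 0.26391] × [0.26391] = 0.0696486
  L_B = [C(10,2)·0.37^2·0.63^8 = 45·0.1369·0.0248156 = 0.152876] × [0.152876] = 0.0233712
  L_C = [C(10,2)·0.75^2·0.25^8 = 45·0.5625·1.52588e-05 = 0.000386238] × [0.000386238] = 1.4918e-07
Unnormalised posteriors:
  π_A·L_A = 0.42 × 0.0696486 = 0.0292524
  π_B·L_B = 0.30 × 0.0233712 = 0.00701136
  π_C·L_C = 0.28 × 1.4918e-07 = 4.17704e-08
Evidence: 0.0292524 + 0.00701136 + 4.17704e-08 = 0.0362638
P(Level B | x₁, x₂) ≈ 0.1933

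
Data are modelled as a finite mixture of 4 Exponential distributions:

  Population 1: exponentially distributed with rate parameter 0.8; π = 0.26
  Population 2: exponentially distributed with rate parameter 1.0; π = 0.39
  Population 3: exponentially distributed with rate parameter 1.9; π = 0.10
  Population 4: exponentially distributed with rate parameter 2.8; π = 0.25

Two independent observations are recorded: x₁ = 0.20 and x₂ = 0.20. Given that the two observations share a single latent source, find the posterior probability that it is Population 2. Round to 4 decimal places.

0.2196

Apply Bayes' rule: the posterior for each component is proportional to its prior times its likelihood at x.
Since both observations come from the same component, the likelihood for component k is f_k(x₁)·f_k(x₂).
  L_1 = [0.681715] × [0.681715] = 0.464735
  L_2 = [0.818731] × [0.818731] = 0.67032
  L_3 = [1.29934] × [1.29934] = 1.68828
  L_4 = [1.59939] × [1.59939] = 2.55803
Prior × likelihood for each component:
  π_1·L_1 = 0.26 × 0.464735 = 0.120831
  π_2·L_2 = 0.39 × 0.67032 = 0.261425
  π_3·L_3 = 0.10 × 1.68828 = 0.168828
  π_4·L_4 = 0.25 × 2.55803 = 0.639508
Evidence: 0.120831 + 0.261425 + 0.168828 + 0.639508 = 1.19059
P(Population 2 | x₁,x₂) = 0.261425 / 1.19059 ≈ 0.2196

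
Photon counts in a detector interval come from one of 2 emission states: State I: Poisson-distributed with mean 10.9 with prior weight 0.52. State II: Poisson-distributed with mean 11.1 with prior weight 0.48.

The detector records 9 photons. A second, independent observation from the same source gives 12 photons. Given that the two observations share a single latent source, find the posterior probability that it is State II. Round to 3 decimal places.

0.475

Apply Bayes' rule: the posterior for each component is proportional to its prior times its likelihood at x.
Since both observations come from the same component, the likelihood for component k is f_k(x₁)·f_k(x₂).
  L_I = [e^(−10.9)·10.9^9/9! = 0.110475] × [0.108385] = 0.0119739
  L_II = [e^(−11.1)·11.1^9/9! = 0.106531] × [0.110375] = 0.0117583
Weight by the priors:
  w_I·L_I = 0.52 × 0.0119739 = 0.00622644
  w_II·L_II = 0.48 × 0.0117583 = 0.00564399
Marginal: 0.00622644 + 0.00564399 = 0.0118704
So the posterior for State II is 0.00564399 / 0.0118704 ≈ 0.475.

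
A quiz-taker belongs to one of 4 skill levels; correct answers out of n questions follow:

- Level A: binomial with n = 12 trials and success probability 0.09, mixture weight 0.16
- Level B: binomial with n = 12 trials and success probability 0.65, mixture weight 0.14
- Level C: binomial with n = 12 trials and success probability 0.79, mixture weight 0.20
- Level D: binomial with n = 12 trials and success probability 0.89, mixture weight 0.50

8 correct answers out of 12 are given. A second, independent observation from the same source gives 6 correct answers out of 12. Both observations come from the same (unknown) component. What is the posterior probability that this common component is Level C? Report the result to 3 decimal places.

By Bayes' theorem, P(k | x) = w_k f_k(x) / Σ_j w_j f_j(x).
Since both observations come from the same component, the likelihood for component k is f_k(x₁)·f_k(x₂).
  L_A = [C(12,8)·0.09^8·0.91^4 = 495·4.30467e-09·0.68575 = 1.4612e-06] × [0.000278853] = 4.07461e-10
  L_B = [C(12,8)·0.65^8·0.35^4 = 495·0.0318645·0.0150062 = 0.236692] × [0.128103] = 0.0303211
  L_C = [C(12,8)·0.79^8·0.21^4 = 495·0.151711·0.00194481 = 0.146049] × [0.0192642] = 0.00281352
  L_D = [C(12,8)·0.89^8·0.11^4 = 495·0.393659·0.00014641 = 0.0285296] × [0.00081352] = 2.32094e-05
Unnormalised posteriors:
  w_A·L_A = 0.16 × 4.07461e-10 = 6.51938e-11
  w_B·L_B = 0.14 × 0.0303211 = 0.00424495
  w_C·L_C = 0.20 × 0.00281352 = 0.000562703
  w_D·L_D = 0.50 × 2.32094e-05 = 1.16047e-05
Denominator: 6.51938e-11 + 0.00424495 + 0.000562703 + 1.16047e-05 = 0.00481926
Responsibility of Level C: 0.000562703 / 0.00481926 ≈ 0.117

0.117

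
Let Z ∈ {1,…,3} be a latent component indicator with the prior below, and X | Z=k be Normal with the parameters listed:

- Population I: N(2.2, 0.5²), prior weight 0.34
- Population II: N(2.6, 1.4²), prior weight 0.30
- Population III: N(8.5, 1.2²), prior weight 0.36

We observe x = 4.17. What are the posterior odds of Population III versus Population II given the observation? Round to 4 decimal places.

0.0039

Posterior odds = (π_i f_i(x)) / (π_j f_j(x)); the normalising sum cancels.
Component likelihoods at x = 4.17:
  p_I = (1/(0.5·√(2π)))·exp(−(4.17−2.2)²/(2·0.5²)) = 0.797885·exp(-7.76180) = 0.000339651
  p_II = (1/(1.4·√(2π)))·exp(−(4.17−2.6)²/(2·1.4²)) = 0.284959·exp(-0.62880) = 0.151949
  p_III = (1/(1.2·√(2π)))·exp(−(4.17−8.5)²/(2·1.2²)) = 0.332452·exp(-6.51003) = 0.000494831
0.000178139 / 0.0455846 ≈ 0.0039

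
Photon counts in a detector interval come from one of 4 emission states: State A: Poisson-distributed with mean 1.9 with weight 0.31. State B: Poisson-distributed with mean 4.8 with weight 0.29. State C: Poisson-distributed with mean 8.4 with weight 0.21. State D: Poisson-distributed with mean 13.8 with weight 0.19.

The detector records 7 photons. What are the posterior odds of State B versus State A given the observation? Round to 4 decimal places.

Posterior odds = (w_i f_i(x)) / (w_j f_j(x)); the normalising sum cancels.
Poisson probabilities:
  f_A = e^(−1.9)·1.9^7/7! = 0.00265268
  f_B = e^(−4.8)·4.8^7/7! = 0.0958616
  f_C = e^(−8.4)·8.4^7/7! = 0.131659
  f_D = e^(−13.8)·13.8^7/7! = 0.019207
Odds = (0.29/0.31) × (0.0958616/0.00265268) = 0.935484 × 36.1376 ≈ 33.8062

33.8062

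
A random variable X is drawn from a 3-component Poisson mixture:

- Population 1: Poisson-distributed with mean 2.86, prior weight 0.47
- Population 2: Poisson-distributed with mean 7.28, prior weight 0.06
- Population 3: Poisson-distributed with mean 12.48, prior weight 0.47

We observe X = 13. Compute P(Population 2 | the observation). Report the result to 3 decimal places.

P(component k | x) = w_k·f_k(x) / marginal(x), where marginal(x) = Σ_j w_j·f_j(x).
Evaluate each component's likelihood at the observed value:
  f_1 = 7.87764e-06
  f_2 = 0.0178552
  f_3 = 0.108771
Unnormalised posteriors:
  w_1·f_1 = 0.47 × 7.87764e-06 = 3.70249e-06
  w_2·f_2 = 0.06 × 0.0178552 = 0.00107131
  w_3·f_3 = 0.47 × 0.108771 = 0.0511225
Normaliser: 3.70249e-06 + 0.00107131 + 0.0511225 = 0.0521975
P(Population 2 | the observation) = 0.00107131 / 0.0521975 ≈ 0.021

0.021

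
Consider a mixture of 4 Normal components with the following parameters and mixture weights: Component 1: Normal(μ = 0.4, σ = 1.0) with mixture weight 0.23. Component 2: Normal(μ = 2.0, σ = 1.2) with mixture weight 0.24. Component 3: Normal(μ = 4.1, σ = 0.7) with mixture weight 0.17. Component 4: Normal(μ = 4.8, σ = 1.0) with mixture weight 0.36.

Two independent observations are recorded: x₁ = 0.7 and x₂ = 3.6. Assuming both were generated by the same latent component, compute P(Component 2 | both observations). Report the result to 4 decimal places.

The responsibility of component k is w_k f_k(x) divided by Σ_j w_j f_j(x).
Since both observations come from the same component, the likelihood for component k is f_k(x₁)·f_k(x₂).
  f_1 = [(1/(1.0·√(2π)))·exp(−(0.7−0.4)²/(2·1.0²)) = 0.398942·exp(-0.04500) = 0.381388] × [0.00238409] = 0.000909262
  f_2 = [(1/(1.2·√(2π)))·exp(−(0.7−2.0)²/(2·1.2²)) = 0.332452·exp(-0.58681) = 0.184877] × [0.136675] = 0.025268
  f_3 = [(1/(0.7·√(2π)))·exp(−(0.7−4.1)²/(2·0.7²)) = 0.569918·exp(-11.79592) = 4.29447e-06] × [0.441593] = 1.89641e-06
  f_4 = [(1/(1.0·√(2π)))·exp(−(0.7−4.8)²/(2·1.0²)) = 0.398942·exp(-8.40500) = 8.92617e-05] × [0.194186] = 1.73334e-05
Weight by the priors:
  w_1·f_1 = 0.23 × 0.000909262 = 0.00020913
  w_2·f_2 = 0.24 × 0.025268 = 0.00606433
  w_3·f_3 = 0.17 × 1.89641e-06 = 3.2239e-07
  w_4·f_4 = 0.36 × 1.73334e-05 = 6.24001e-06
Denominator: 0.00020913 + 0.00606433 + 3.2239e-07 + 6.24001e-06 = 0.00628002
P(Component 2 | x₁, x₂) ≈ 0.9657

0.9657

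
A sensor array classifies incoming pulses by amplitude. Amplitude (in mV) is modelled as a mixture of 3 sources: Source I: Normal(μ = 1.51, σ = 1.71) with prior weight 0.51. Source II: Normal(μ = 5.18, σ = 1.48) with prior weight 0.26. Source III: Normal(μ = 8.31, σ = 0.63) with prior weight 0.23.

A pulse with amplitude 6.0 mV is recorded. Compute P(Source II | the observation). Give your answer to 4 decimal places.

0.9382

Posterior ∝ prior × likelihood, so P(k | x) ∝ π_k f_k(x); normalise over all components.
Normal densities:
  f_I = (1/(1.71·√(2π)))·exp(−(6.0−1.51)²/(2·1.71²)) = 0.233300·exp(-3.44723) = 0.00742678
  f_II = (1/(1.48·√(2π)))·exp(−(6.0−5.18)²/(2·1.48²)) = 0.269556·exp(-0.15349) = 0.231201
  f_III = (1/(0.63·√(2π)))·exp(−(6.0−8.31)²/(2·0.63²)) = 0.633242·exp(-6.72222) = 0.000762334
Prior × likelihood for each component:
  π_I·f_I = 0.51 × 0.00742678 = 0.00378766
  π_II·f_II = 0.26 × 0.231201 = 0.0601122
  π_III·f_III = 0.23 × 0.000762334 = 0.000175337
Normaliser: 0.00378766 + 0.0601122 + 0.000175337 = 0.0640752
P(Source II | data) = 0.0601122 / 0.0640752 ≈ 0.9382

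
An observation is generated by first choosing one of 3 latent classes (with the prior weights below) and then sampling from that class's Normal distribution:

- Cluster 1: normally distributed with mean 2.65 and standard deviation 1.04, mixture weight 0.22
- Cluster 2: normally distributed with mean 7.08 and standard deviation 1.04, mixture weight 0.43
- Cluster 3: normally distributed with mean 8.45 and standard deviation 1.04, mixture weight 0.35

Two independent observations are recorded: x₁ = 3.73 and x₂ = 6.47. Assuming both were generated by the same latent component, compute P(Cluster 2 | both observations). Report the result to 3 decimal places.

By Bayes' theorem, P(k | x) = P(Z=k) f_k(x) / Σ_j P(Z=j) f_j(x).
Since both observations come from the same component, the likelihood for component k is f_k(x₁)·f_k(x₂).
  L_1 = [(1/(1.04·√(2π)))·exp(−(3.73−2.65)²/(2·1.04²)) = 0.383598·exp(-0.53920) = 0.22372] × [0.000451062] = 0.000100911
  L_2 = [(1/(1.04·√(2π)))·exp(−(3.73−7.08)²/(2·1.04²)) = 0.383598·exp(-5.18792) = 0.00214187] × [0.322977] = 0.000691776
  L_3 = [(1/(1.04·√(2π)))·exp(−(3.73−8.45)²/(2·1.04²)) = 0.383598·exp(-10.29882) = 1.29169e-05] × [0.0626323] = 8.09014e-07
Unnormalised posteriors:
  P(Z=1)·L_1 = 0.22 × 0.000100911 = 2.22005e-05
  P(Z=2)·L_2 = 0.43 × 0.000691776 = 0.000297464
  P(Z=3)·L_3 = 0.35 × 8.09014e-07 = 2.83155e-07
Sum: 2.22005e-05 + 0.000297464 + 2.83155e-07 = 0.000319947
So the posterior for Cluster 2 is 0.000297464 / 0.000319947 ≈ 0.930.

0.930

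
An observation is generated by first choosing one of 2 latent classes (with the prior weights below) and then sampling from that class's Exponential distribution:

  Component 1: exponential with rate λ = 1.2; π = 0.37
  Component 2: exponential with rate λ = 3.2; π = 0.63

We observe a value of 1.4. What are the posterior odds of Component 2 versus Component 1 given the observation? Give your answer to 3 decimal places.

Posterior odds = (π_i f_i(x)) / (π_j f_j(x)); the normalising sum cancels.
Evaluate each component's likelihood at the observed value:
  L_1 = 0.223649
  L_2 = 0.0362669
Odds = (0.63/0.37) × (0.0362669/0.223649) = 1.7027 × 0.16216 ≈ 0.276

0.276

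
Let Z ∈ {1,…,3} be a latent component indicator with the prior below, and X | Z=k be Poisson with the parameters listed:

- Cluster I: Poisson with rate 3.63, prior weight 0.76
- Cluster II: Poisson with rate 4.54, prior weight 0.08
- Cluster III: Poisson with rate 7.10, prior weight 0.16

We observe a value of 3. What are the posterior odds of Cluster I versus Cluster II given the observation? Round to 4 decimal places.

The posterior odds equal the prior odds times the likelihood ratio: (P(Z=i)/P(Z=j))·(f_i(x)/f_j(x)).
Poisson probabilities:
  f_I = 0.211388
  f_II = 0.166464
  f_III = 0.049219
0.160655 / 0.0133171 ≈ 12.0638

12.0638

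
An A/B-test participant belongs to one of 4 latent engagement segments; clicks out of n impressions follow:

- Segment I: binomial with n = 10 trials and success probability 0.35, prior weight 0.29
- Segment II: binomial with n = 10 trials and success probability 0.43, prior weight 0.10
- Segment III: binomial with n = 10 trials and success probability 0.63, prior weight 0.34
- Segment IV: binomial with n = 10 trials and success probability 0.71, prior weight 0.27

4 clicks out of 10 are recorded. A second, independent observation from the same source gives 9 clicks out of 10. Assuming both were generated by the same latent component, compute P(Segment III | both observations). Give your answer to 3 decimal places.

0.573

By Bayes' theorem, P(k | x) = π_k f_k(x) / Σ_j π_j f_j(x).
Since both observations come from the same component, the likelihood for component k is f_k(x₁)·f_k(x₂).
  f_I = [C(10,4)·0.35^4·0.65^6 = 210·0.0150062·0.0754189 = 0.237668] × [0.000512302] = 0.000121758
  f_II = [C(10,4)·0.43^4·0.57^6 = 210·0.034188·0.0342964 = 0.246231] × [0.00286478] = 0.000705396
  f_III = [C(10,4)·0.63^4·0.37^6 = 210·0.15753·0.00256573 = 0.0848774] × [0.0578451] = 0.00490974
  f_IV = [C(10,4)·0.71^4·0.29^6 = 210·0.254117·0.000594823 = 0.0317425] × [0.132961] = 0.0042205
Prior × likelihood for each component:
  π_I·f_I = 0.29 × 0.000121758 = 3.53098e-05
  π_II·f_II = 0.10 × 0.000705396 = 7.05396e-05
  π_III·f_III = 0.34 × 0.00490974 = 0.00166931
  π_IV·f_IV = 0.27 × 0.0042205 = 0.00113953
Marginal: 3.53098e-05 + 7.05396e-05 + 0.00166931 + 0.00113953 = 0.0029147
Responsibility of Segment III: 0.00166931 / 0.0029147 ≈ 0.573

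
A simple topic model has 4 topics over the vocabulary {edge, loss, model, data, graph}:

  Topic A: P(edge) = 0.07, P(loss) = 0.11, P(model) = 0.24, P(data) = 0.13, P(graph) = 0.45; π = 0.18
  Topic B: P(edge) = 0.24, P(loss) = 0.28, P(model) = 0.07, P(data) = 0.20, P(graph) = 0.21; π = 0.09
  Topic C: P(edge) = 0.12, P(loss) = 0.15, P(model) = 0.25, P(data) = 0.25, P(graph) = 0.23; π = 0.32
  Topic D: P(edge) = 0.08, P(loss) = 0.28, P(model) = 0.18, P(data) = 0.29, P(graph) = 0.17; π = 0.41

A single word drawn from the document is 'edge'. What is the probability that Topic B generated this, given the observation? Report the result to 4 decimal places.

Apply Bayes' rule: the posterior for each component is proportional to its prior times its likelihood at x.
Categorical probabilities:
  f_A = P(edge | comp) = 0.07
  f_B = P(edge | comp) = 0.24
  f_C = P(edge | comp) = 0.12
  f_D = P(edge | comp) = 0.08
Unnormalised posteriors:
  P(Z=A)·f_A = 0.18 × 0.07 = 0.0126
  P(Z=B)·f_B = 0.09 × 0.24 = 0.0216
  P(Z=C)·f_C = 0.32 × 0.12 = 0.0384
  P(Z=D)·f_D = 0.41 × 0.08 = 0.0328
Evidence: 0.0126 + 0.0216 + 0.0384 + 0.0328 = 0.1054
P(Topic B | the observation) = 0.0216 / 0.1054 ≈ 0.2049

0.2049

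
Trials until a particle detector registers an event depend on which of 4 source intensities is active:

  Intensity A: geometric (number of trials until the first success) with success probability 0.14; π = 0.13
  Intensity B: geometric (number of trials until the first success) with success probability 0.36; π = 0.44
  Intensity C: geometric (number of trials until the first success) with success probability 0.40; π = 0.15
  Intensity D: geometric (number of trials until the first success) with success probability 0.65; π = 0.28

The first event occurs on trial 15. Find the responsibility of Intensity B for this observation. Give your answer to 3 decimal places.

0.120

The responsibility of component k is π_k f_k(x) divided by Σ_j π_j f_j(x).
Component likelihoods at x = 15:
  p_A = 0.14·(1−0.14)^14 = 0.14·0.121054 = 0.0169475
  p_B = 0.36·(1−0.36)^14 = 0.36·0.00193428 = 0.000696341
  p_C = 0.40·(1−0.40)^14 = 0.40·0.000783642 = 0.000313457
  p_D = 0.65·(1−0.65)^14 = 0.65·4.13955e-07 = 2.6907e-07
Unnormalised posteriors:
  π_A·p_A = 0.13 × 0.0169475 = 0.00220318
  π_B·p_B = 0.44 × 0.000696341 = 0.00030639
  π_C·p_C = 0.15 × 0.000313457 = 4.70185e-05
  π_D·p_D = 0.28 × 2.6907e-07 = 7.53397e-08
Denominator: 0.00220318 + 0.00030639 + 4.70185e-05 + 7.53397e-08 = 0.00255666
Responsibility of Intensity B: 0.00030639 / 0.00255666 ≈ 0.120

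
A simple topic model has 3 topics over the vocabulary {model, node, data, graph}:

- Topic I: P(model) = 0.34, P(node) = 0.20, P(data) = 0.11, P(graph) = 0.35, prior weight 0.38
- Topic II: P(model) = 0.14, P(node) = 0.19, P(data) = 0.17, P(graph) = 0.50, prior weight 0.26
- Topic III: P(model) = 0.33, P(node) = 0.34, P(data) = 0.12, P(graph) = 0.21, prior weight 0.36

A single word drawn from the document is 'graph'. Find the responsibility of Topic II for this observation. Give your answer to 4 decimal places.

Posterior ∝ prior × likelihood, so P(k | x) ∝ w_k f_k(x); normalise over all components.
Evaluate each component's likelihood at the observed value:
  L_I = 0.35
  L_II = 0.5
  L_III = 0.21
Unnormalised posteriors:
  w_I·L_I = 0.38 × 0.35 = 0.133
  w_II·L_II = 0.26 × 0.5 = 0.13
  w_III·L_III = 0.36 × 0.21 = 0.0756
Sum: 0.133 + 0.13 + 0.0756 = 0.3386
So the posterior for Topic II is 0.13 / 0.3386 ≈ 0.3839.

0.3839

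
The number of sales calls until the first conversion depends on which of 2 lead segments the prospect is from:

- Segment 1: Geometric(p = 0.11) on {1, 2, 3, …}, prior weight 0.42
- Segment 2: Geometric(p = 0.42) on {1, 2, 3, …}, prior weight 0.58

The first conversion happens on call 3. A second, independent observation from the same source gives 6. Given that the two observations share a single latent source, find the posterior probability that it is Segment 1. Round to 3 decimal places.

Posterior ∝ prior × likelihood, so P(k | x) ∝ π_k f_k(x); normalise over all components.
Since both observations come from the same component, the likelihood for component k is f_k(x₁)·f_k(x₂).
  L_1 = [0.11·(1−0.11)^2 = 0.11·0.7921 = 0.087131] × [0.0614247] = 0.00535199
  L_2 = [0.42·(1−0.42)^2 = 0.42·0.3364 = 0.141288] × [0.027567] = 0.00389488
Unnormalised posteriors:
  π_1·L_1 = 0.42 × 0.00535199 = 0.00224784
  π_2·L_2 = 0.58 × 0.00389488 = 0.00225903
Evidence: 0.00224784 + 0.00225903 = 0.00450687
P(Segment 1 | x₁,x₂) ≈ 0.499

0.499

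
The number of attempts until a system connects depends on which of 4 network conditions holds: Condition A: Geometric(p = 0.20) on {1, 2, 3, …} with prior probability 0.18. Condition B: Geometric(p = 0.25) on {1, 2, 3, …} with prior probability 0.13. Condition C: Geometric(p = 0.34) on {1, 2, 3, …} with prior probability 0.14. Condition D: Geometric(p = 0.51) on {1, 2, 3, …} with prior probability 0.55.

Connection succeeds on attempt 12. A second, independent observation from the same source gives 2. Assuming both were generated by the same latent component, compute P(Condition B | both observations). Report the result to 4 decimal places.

The responsibility of component k is π_k f_k(x) divided by Σ_j π_j f_j(x).
Since both observations come from the same component, the likelihood for component k is f_k(x₁)·f_k(x₂).
  L_A = [0.0171799] × [0.16] = 0.00274878
  L_B = [0.0105588] × [0.1875] = 0.00197977
  L_C = [0.00351935] × [0.2244] = 0.000789742
  L_D = [0.000199401] × [0.2499] = 4.98303e-05
Weight by the priors:
  π_A·L_A = 0.18 × 0.00274878 = 0.00049478
  π_B·L_B = 0.13 × 0.00197977 = 0.00025737
  π_C·L_C = 0.14 × 0.000789742 = 0.000110564
  π_D·L_D = 0.55 × 4.98303e-05 = 2.74067e-05
Sum: 0.00049478 + 0.00025737 + 0.000110564 + 2.74067e-05 = 0.000890121
P(Condition B | x) = 0.00025737 / 0.000890121 ≈ 0.2891

0.2891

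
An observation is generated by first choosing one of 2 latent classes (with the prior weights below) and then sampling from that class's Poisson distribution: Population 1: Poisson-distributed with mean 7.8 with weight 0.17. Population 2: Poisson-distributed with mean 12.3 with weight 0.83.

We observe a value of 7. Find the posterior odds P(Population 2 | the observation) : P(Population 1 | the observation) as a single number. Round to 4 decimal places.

1.3152

Only the two components matter; the odds are (π_i f_i(x)) / (π_j f_j(x)).
Component likelihoods at x = 7:
  p_1 = e^(−7.8)·7.8^7/7! = 0.142802
  p_2 = e^(−12.3)·12.3^7/7! = 0.0384665
Posterior odds = (π_2·p_2) / (π_1·p_1) = (0.83·0.0384665) / (0.17·0.142802) = 0.0319272 / 0.0242764 ≈ 1.3152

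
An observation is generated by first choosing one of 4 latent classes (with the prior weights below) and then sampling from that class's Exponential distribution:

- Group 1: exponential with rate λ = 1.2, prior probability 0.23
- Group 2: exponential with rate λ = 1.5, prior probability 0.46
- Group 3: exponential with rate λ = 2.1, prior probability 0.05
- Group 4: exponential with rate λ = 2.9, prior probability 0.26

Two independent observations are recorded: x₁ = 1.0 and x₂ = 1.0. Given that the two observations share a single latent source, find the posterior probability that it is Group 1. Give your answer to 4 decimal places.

The responsibility of component k is π_k f_k(x) divided by Σ_j π_j f_j(x).
Since both observations come from the same component, the likelihood for component k is f_k(x₁)·f_k(x₂).
  f_1 = [1.2·e^(−1.2·1.0) = 1.2·e^(−1.2000) = 0.361433] × [0.361433] = 0.130634
  f_2 = [1.5·e^(−1.5·1.0) = 1.5·e^(−1.5000) = 0.334695] × [0.334695] = 0.112021
  f_3 = [2.1·e^(−2.1·1.0) = 2.1·e^(−2.1000) = 0.257158] × [0.257158] = 0.0661305
  f_4 = [2.9·e^(−2.9·1.0) = 2.9·e^(−2.9000) = 0.159567] × [0.159567] = 0.0254617
Weight by the priors:
  π_1·f_1 = 0.23 × 0.130634 = 0.0300458
  π_2·f_2 = 0.46 × 0.112021 = 0.0515296
  π_3·f_3 = 0.05 × 0.0661305 = 0.00330652
  π_4·f_4 = 0.26 × 0.0254617 = 0.00662005
Denominator: 0.0300458 + 0.0515296 + 0.00330652 + 0.00662005 = 0.091502
P(Group 1 | data) ≈ 0.3284

0.3284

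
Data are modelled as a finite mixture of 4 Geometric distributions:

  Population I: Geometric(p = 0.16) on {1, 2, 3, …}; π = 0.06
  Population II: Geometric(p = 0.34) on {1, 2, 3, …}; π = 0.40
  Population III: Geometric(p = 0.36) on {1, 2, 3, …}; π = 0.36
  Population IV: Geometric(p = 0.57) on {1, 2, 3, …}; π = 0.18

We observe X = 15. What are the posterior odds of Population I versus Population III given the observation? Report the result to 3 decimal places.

Since P(k|x) ∝ P(Z=k) f_k(x), the posterior odds are P(Z=i) f_i(x) / (P(Z=j) f_j(x)).
Component likelihoods at x = 15:
  f_I = 0.0139325
  f_II = 0.0010118
  f_III = 0.000696341
  f_IV = 4.21147e-06
0.000835952 / 0.000250683 ≈ 3.335

3.335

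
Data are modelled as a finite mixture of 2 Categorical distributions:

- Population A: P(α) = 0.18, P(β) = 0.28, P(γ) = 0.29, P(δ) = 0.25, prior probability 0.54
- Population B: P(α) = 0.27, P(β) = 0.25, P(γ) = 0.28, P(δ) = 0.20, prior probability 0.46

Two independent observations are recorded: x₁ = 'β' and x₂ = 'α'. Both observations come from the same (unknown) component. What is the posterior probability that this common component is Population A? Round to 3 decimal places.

By Bayes' theorem, P(k | x) = π_k f_k(x) / Σ_j π_j f_j(x).
Since both observations come from the same component, the likelihood for component k is f_k(x₁)·f_k(x₂).
  p_A = [0.28] × [0.18] = 0.0504
  p_B = [0.25] × [0.27] = 0.0675
Unnormalised posteriors:
  π_A·p_A = 0.54 × 0.0504 = 0.027216
  π_B·p_B = 0.46 × 0.0675 = 0.03105
Marginal: 0.027216 + 0.03105 = 0.058266
P(Population A | data) = 0.027216 / 0.058266 ≈ 0.467

0.467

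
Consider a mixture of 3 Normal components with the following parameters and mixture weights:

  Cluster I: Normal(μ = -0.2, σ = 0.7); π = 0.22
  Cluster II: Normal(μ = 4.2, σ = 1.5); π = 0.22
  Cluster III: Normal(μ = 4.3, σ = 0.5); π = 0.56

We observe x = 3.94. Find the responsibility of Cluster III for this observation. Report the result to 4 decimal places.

Apply Bayes' rule: the posterior for each component is proportional to its prior times its likelihood at x.
Component likelihoods at x = 3.94:
  f_I = (1/(0.7·√(2π)))·exp(−(3.94−-0.2)²/(2·0.7²)) = 0.569918·exp(-17.48939) = 1.44633e-08
  f_II = (1/(1.5·√(2π)))·exp(−(3.94−4.2)²/(2·1.5²)) = 0.265962·exp(-0.01502) = 0.261996
  f_III = (1/(0.5·√(2π)))·exp(−(3.94−4.3)²/(2·0.5²)) = 0.797885·exp(-0.25920) = 0.615703
Multiply by the mixture weights:
  π_I·f_I = 0.22 × 1.44633e-08 = 3.18193e-09
  π_II·f_II = 0.22 × 0.261996 = 0.0576391
  π_III·f_III = 0.56 × 0.615703 = 0.344793
Evidence: 3.18193e-09 + 0.0576391 + 0.344793 = 0.402433
P(Cluster III | data) = 0.344793 / 0.402433 ≈ 0.8568

0.8568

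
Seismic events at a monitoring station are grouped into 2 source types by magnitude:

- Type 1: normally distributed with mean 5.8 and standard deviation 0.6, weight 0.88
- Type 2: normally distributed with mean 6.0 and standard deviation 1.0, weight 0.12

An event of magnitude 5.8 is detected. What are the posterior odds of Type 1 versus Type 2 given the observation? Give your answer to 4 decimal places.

12.4691

Posterior odds = (P(Z=i) f_i(x)) / (P(Z=j) f_j(x)); the normalising sum cancels.
Evaluate each component's likelihood at the observed value:
  p_1 = (1/(0.6·√(2π)))·exp(−(5.8−5.8)²/(2·0.6²)) = 0.664904·exp(-0.00000) = 0.664904
  p_2 = (1/(1.0·√(2π)))·exp(−(5.8−6.0)²/(2·1.0²)) = 0.398942·exp(-0.02000) = 0.391043
Posterior odds = (P(Z=1)·p_1) / (P(Z=2)·p_2) = (0.88·0.664904) / (0.12·0.391043) = 0.585115 / 0.0469251 ≈ 12.4691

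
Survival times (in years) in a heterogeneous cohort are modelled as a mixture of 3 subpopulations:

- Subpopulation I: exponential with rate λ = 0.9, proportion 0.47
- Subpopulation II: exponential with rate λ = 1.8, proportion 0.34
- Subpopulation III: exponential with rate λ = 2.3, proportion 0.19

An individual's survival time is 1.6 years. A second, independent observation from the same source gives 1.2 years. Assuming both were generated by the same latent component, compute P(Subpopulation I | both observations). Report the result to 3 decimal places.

The responsibility of component k is π_k f_k(x) divided by Σ_j π_j f_j(x).
Since both observations come from the same component, the likelihood for component k is f_k(x₁)·f_k(x₂).
  p_I = [0.9·e^(−0.9·1.6) = 0.9·e^(−1.4400) = 0.213235] × [0.305636] = 0.0651723
  p_II = [1.8·e^(−1.8·1.6) = 1.8·e^(−2.8800) = 0.101043] × [0.207585] = 0.0209749
  p_III = [2.3·e^(−2.3·1.6) = 2.3·e^(−3.6800) = 0.0580128] × [0.145571] = 0.00844499
Weight by the priors:
  π_I·p_I = 0.47 × 0.0651723 = 0.030631
  π_II·p_II = 0.34 × 0.0209749 = 0.00713148
  π_III·p_III = 0.19 × 0.00844499 = 0.00160455
Sum: 0.030631 + 0.00713148 + 0.00160455 = 0.039367
P(Subpopulation I | x₁,x₂) = 0.030631 / 0.039367 ≈ 0.778

0.778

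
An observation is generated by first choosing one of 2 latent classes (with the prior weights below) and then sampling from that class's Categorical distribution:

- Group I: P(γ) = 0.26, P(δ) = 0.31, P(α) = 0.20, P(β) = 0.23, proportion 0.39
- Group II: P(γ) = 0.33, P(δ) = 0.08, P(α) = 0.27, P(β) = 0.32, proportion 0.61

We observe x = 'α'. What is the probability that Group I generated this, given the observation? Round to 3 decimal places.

0.321

Apply Bayes' rule: the posterior for each component is proportional to its prior times its likelihood at x.
Categorical probabilities:
  L_I = P(α | comp) = 0.20
  L_II = P(α | comp) = 0.27
Multiply by the mixture weights:
  w_I·L_I = 0.39 × 0.2 = 0.078
  w_II·L_II = 0.61 × 0.27 = 0.1647
Normaliser: 0.078 + 0.1647 = 0.2427
P(Group I | data) = 0.078 / 0.2427 ≈ 0.321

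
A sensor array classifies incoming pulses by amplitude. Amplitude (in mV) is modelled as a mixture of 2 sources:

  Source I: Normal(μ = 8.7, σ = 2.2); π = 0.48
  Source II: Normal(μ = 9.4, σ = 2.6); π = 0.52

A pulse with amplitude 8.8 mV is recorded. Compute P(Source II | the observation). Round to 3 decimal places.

By Bayes' theorem, P(k | x) = π_k f_k(x) / Σ_j π_j f_j(x).
Normal densities:
  p_I = (1/(2.2·√(2π)))·exp(−(8.8−8.7)²/(2·2.2²)) = 0.181337·exp(-0.00103) = 0.18115
  p_II = (1/(2.6·√(2π)))·exp(−(8.8−9.4)²/(2·2.6²)) = 0.153439·exp(-0.02663) = 0.149408
Unnormalised posteriors:
  π_I·p_I = 0.48 × 0.18115 = 0.0869521
  π_II·p_II = 0.52 × 0.149408 = 0.0776919
Denominator: 0.0869521 + 0.0776919 = 0.164644
P(Source II | 8.8 mV) ≈ 0.472

0.472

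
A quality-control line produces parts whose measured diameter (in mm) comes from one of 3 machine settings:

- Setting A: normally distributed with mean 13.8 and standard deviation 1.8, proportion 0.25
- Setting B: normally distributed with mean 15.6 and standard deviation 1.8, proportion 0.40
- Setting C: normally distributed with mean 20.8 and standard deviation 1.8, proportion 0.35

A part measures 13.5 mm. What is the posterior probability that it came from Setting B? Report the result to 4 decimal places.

The responsibility of component k is π_k f_k(x) divided by Σ_j π_j f_j(x).
Normal densities:
  p_A = (1/(1.8·√(2π)))·exp(−(13.5−13.8)²/(2·1.8²)) = 0.221635·exp(-0.01389) = 0.218578
  p_B = (1/(1.8·√(2π)))·exp(−(13.5−15.6)²/(2·1.8²)) = 0.221635·exp(-0.68056) = 0.112221
  p_C = (1/(1.8·√(2π)))·exp(−(13.5−20.8)²/(2·1.8²)) = 0.221635·exp(-8.22377) = 5.94431e-05
Weight by the priors:
  π_A·p_A = 0.25 × 0.218578 = 0.0546444
  π_B·p_B = 0.40 × 0.112221 = 0.0448886
  π_C·p_C = 0.35 × 5.94431e-05 = 2.08051e-05
Evidence: 0.0546444 + 0.0448886 + 2.08051e-05 = 0.0995538
Responsibility of Setting B: 0.0448886 / 0.0995538 ≈ 0.4509

0.4509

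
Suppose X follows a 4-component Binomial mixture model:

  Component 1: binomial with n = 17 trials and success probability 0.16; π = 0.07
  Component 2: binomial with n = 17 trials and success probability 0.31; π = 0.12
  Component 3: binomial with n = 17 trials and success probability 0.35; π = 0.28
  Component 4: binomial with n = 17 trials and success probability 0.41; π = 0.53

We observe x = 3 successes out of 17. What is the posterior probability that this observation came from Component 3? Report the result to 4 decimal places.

0.2997

P(component k | x) = π_k·f_k(x) / marginal(x), where marginal(x) = Σ_j π_j·f_j(x).
Evaluate each component's likelihood at the observed value:
  L_1 = C(17,3)·0.16^3·0.84^14 = 680·0.004096·0.0870783 = 0.242537
  L_2 = C(17,3)·0.31^3·0.69^14 = 680·0.029791·0.00554482 = 0.112326
  L_3 = C(17,3)·0.35^3·0.65^14 = 680·0.042875·0.00240318 = 0.0700648
  L_4 = C(17,3)·0.41^3·0.59^14 = 680·0.068921·0.000619339 = 0.0290261
Unnormalised posteriors:
  π_1·L_1 = 0.07 × 0.242537 = 0.0169776
  π_2·L_2 = 0.12 × 0.112326 = 0.0134792
  π_3·L_3 = 0.28 × 0.0700648 = 0.0196182
  π_4·L_4 = 0.53 × 0.0290261 = 0.0153838
Evidence: 0.0169776 + 0.0134792 + 0.0196182 + 0.0153838 = 0.0654588
P(Component 3 | the observation) ≈ 0.2997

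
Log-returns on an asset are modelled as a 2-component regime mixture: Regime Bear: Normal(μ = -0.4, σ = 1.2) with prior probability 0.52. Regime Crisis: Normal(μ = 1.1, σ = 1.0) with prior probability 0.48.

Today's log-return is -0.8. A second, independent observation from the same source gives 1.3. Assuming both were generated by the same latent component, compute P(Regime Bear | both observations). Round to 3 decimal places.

The responsibility of component k is π_k f_k(x) divided by Σ_j π_j f_j(x).
Since both observations come from the same component, the likelihood for component k is f_k(x₁)·f_k(x₂).
  f_Bear = [(1/(1.2·√(2π)))·exp(−(-0.8−-0.4)²/(2·1.2²)) = 0.332452·exp(-0.05556) = 0.314486] × [0.121878] = 0.038329
  f_Crisis = [(1/(1.0·√(2π)))·exp(−(-0.8−1.1)²/(2·1.0²)) = 0.398942·exp(-1.80500) = 0.0656158] × [0.391043] = 0.0256586
Multiply by the mixture weights:
  π_Bear·f_Bear = 0.52 × 0.038329 = 0.0199311
  π_Crisis·f_Crisis = 0.48 × 0.0256586 = 0.0123161
Marginal: 0.0199311 + 0.0123161 = 0.0322472
P(Regime Bear | x) ≈ 0.618

0.618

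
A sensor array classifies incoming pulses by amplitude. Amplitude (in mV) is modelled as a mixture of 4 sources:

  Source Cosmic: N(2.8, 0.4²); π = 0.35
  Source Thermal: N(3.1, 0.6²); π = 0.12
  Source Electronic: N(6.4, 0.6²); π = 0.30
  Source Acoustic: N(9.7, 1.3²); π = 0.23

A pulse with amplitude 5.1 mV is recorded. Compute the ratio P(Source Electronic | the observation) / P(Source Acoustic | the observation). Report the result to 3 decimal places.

Only the two components matter; the odds are (w_i f_i(x)) / (w_j f_j(x)).
Component likelihoods at x = 5.1 mV:
  f_Cosmic = (1/(0.4·√(2π)))·exp(−(5.1−2.8)²/(2·0.4²)) = 0.997356·exp(-16.53125) = 6.59811e-08
  f_Thermal = (1/(0.6·√(2π)))·exp(−(5.1−3.1)²/(2·0.6²)) = 0.664904·exp(-5.55556) = 0.00257046
  f_Electronic = (1/(0.6·√(2π)))·exp(−(5.1−6.4)²/(2·0.6²)) = 0.664904·exp(-2.34722) = 0.0635877
  f_Acoustic = (1/(1.3·√(2π)))·exp(−(5.1−9.7)²/(2·1.3²)) = 0.306879·exp(-6.26036) = 0.000586312
0.0190763 / 0.000134852 ≈ 141.461

141.461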